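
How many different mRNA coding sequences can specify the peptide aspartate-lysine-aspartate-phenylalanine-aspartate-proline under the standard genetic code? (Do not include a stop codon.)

Asp: 2 codons.
Lys: 2 codons.
Asp: 2 codons.
Phe: 2 codons.
Asp: 2 codons.
Pro: 4 codons.
2 × 2 × 2 × 2 × 2 × 4 = 128.

128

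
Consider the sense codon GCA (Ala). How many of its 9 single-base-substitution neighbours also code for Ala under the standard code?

3

Position 1: none → 0 synonymous.
Position 2: none → 0 synonymous.
Position 3: GCT, GCC, GCG → 3 synonymous.
Total: 0 + 0 + 3 = 3.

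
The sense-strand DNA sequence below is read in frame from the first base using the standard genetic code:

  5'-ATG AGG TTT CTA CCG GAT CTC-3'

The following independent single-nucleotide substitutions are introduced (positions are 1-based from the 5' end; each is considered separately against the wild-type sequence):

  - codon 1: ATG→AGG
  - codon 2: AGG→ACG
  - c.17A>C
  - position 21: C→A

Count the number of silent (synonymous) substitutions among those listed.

Codon 1: ATG (Met) → AGG (Arg) — missense.
Codon 2: AGG (Arg) → ACG (Thr) — missense.
Codon 6: GAT (Asp) → GCT (Ala) — missense.
Codon 7: CTC (Leu) → CTA (Leu) — synonymous.
Synonymous: 1 of 4.

1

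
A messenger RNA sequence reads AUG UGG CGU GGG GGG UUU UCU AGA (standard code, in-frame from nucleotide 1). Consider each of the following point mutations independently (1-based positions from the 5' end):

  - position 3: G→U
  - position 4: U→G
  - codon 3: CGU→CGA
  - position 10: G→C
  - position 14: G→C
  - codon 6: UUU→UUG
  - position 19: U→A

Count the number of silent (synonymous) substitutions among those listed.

1

Codon 1: AUG (Met) → AUU (Ile) — missense.
Codon 2: UGG (Trp) → GGG (Gly) — missense.
Codon 3: CGU (Arg) → CGA (Arg) — synonymous.
Codon 4: GGG (Gly) → CGG (Arg) — missense.
Codon 5: GGG (Gly) → GCG (Ala) — missense.
Codon 6: UUU (Phe) → UUG (Leu) — missense.
Codon 7: UCU (Ser) → ACU (Thr) — missense.
Synonymous: 1 of 7.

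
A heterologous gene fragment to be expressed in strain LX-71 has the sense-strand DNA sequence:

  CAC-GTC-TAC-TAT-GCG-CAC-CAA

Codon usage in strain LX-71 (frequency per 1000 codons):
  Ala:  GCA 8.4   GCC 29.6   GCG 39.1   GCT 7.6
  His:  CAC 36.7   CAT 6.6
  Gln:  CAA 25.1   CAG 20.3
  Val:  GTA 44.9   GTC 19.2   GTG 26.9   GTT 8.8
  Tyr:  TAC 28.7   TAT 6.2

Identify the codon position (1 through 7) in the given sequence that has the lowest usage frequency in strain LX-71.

Codon 1 CAC (His): 36.7 per 1000.
Codon 2 GTC (Val): 19.2 per 1000.
Codon 3 TAC (Tyr): 28.7 per 1000.
Codon 4 TAT (Tyr): 6.2 per 1000.
Codon 5 GCG (Ala): 39.1 per 1000.
Codon 6 CAC (His): 36.7 per 1000.
Codon 7 CAA (Gln): 25.1 per 1000.
Lowest frequency is 6.2 at codon 4.

4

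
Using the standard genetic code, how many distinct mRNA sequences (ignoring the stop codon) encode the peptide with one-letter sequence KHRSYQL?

3456

Lys: 2 codons.
His: 2 codons.
Arg: 6 codons.
Ser: 6 codons.
Tyr: 2 codons.
Gln: 2 codons.
Leu: 6 codons.
2 × 2 × 6 × 6 × 2 × 2 × 6 = 3456.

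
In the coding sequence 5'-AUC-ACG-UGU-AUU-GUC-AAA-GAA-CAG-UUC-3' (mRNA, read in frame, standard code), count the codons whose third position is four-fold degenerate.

2

Codon 1 AUC (Ile): third position 3-fold.
Codon 2 ACG (Thr): third position 4-fold.
Codon 3 UGU (Cys): third position 2-fold.
Codon 4 AUU (Ile): third position 3-fold.
Codon 5 GUC (Val): third position 4-fold.
Codon 6 AAA (Lys): third position 2-fold.
Codon 7 GAA (Glu): third position 2-fold.
Codon 8 CAG (Gln): third position 2-fold.
Codon 9 UUC (Phe): third position 2-fold.
Four-fold degenerate third positions: 2.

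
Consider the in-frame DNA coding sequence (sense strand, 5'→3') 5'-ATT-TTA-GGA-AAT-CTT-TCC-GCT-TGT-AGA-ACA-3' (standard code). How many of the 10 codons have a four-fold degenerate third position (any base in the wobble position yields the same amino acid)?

Codon 1 ATT (Ile): third position 3-fold.
Codon 2 TTA (Leu): third position 2-fold.
Codon 3 GGA (Gly): third position 4-fold.
Codon 4 AAT (Asn): third position 2-fold.
Codon 5 CTT (Leu): third position 4-fold.
Codon 6 TCC (Ser): third position 4-fold.
Codon 7 GCT (Ala): third position 4-fold.
Codon 8 TGT (Cys): third position 2-fold.
Codon 9 AGA (Arg): third position 2-fold.
Codon 10 ACA (Thr): third position 4-fold.
Four-fold degenerate third positions: 5.

5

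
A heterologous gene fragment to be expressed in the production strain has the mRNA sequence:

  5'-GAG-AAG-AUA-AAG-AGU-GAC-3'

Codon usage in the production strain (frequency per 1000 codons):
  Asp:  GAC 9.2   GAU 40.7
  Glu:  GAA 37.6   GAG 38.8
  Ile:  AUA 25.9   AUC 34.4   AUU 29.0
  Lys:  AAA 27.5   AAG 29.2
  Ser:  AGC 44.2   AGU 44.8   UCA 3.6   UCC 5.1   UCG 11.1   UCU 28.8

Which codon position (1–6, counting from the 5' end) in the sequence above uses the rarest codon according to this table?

6

Codon 1 GAG (Glu): 38.8 per 1000.
Codon 2 AAG (Lys): 29.2 per 1000.
Codon 3 AUA (Ile): 25.9 per 1000.
Codon 4 AAG (Lys): 29.2 per 1000.
Codon 5 AGU (Ser): 44.8 per 1000.
Codon 6 GAC (Asp): 9.2 per 1000.
Lowest frequency is 9.2 at codon 6.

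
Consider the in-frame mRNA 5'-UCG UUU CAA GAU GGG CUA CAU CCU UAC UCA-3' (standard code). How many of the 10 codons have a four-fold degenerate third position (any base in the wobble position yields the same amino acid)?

5

Codon 1 UCG (Ser): third position 4-fold.
Codon 2 UUU (Phe): third position 2-fold.
Codon 3 CAA (Gln): third position 2-fold.
Codon 4 GAU (Asp): third position 2-fold.
Codon 5 GGG (Gly): third position 4-fold.
Codon 6 CUA (Leu): third position 4-fold.
Codon 7 CAU (His): third position 2-fold.
Codon 8 CCU (Pro): third position 4-fold.
Codon 9 UAC (Tyr): third position 2-fold.
Codon 10 UCA (Ser): third position 4-fold.
Four-fold degenerate third positions: 5.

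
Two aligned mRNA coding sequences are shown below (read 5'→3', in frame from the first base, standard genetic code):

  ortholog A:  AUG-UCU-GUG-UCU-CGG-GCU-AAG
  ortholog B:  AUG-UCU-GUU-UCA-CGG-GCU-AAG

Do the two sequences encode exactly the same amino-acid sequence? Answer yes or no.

yes

Codon 1: AUG Met / AUG Met — identical.
Codon 2: UCU Ser / UCU Ser — identical.
Codon 3: GUG Val / GUU Val — synonymous.
Codon 4: UCU Ser / UCA Ser — synonymous.
Codon 5: CGG Arg / CGG Arg — identical.
Codon 6: GCU Ala / GCU Ala — identical.
Codon 7: AAG Lys / AAG Lys — identical.
Nonsynonymous differences: 0 → same protein.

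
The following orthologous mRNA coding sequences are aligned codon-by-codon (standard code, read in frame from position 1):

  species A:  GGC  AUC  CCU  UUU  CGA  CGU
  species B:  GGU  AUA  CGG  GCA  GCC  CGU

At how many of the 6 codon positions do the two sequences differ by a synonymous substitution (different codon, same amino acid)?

2

Codon 1: GGC Gly / GGU Gly — synonymous.
Codon 2: AUC Ile / AUA Ile — synonymous.
Codon 3: CCU Pro / CGG Arg — nonsynonymous.
Codon 4: UUU Phe / GCA Ala — nonsynonymous.
Codon 5: CGA Arg / GCC Ala — nonsynonymous.
Codon 6: CGU Arg / CGU Arg — identical.
Synonymous differences: 2.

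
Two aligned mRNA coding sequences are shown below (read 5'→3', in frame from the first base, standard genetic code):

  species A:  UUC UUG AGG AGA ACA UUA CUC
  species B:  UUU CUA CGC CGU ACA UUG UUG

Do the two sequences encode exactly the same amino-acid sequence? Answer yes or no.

yes

Codon 1: UUC Phe / UUU Phe — synonymous.
Codon 2: UUG Leu / CUA Leu — synonymous.
Codon 3: AGG Arg / CGC Arg — synonymous.
Codon 4: AGA Arg / CGU Arg — synonymous.
Codon 5: ACA Thr / ACA Thr — identical.
Codon 6: UUA Leu / UUG Leu — synonymous.
Codon 7: CUC Leu / UUG Leu — synonymous.
Nonsynonymous differences: 0 → same protein.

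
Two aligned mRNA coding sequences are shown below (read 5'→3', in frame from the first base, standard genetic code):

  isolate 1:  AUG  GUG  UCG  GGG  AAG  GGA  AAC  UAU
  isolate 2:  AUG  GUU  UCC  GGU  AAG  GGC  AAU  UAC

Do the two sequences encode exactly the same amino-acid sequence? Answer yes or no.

yes

Codon 1: AUG Met / AUG Met — identical.
Codon 2: GUG Val / GUU Val — synonymous.
Codon 3: UCG Ser / UCC Ser — synonymous.
Codon 4: GGG Gly / GGU Gly — synonymous.
Codon 5: AAG Lys / AAG Lys — identical.
Codon 6: GGA Gly / GGC Gly — synonymous.
Codon 7: AAC Asn / AAU Asn — synonymous.
Codon 8: UAU Tyr / UAC Tyr — synonymous.
Nonsynonymous differences: 0 → same protein.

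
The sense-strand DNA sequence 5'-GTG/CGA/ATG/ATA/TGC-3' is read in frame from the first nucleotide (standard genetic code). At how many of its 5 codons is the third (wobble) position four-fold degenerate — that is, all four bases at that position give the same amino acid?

Codon 1 GTG (Val): third position 4-fold.
Codon 2 CGA (Arg): third position 4-fold.
Codon 3 ATG (Met): third position 1-fold.
Codon 4 ATA (Ile): third position 3-fold.
Codon 5 TGC (Cys): third position 2-fold.
Four-fold degenerate third positions: 2.

2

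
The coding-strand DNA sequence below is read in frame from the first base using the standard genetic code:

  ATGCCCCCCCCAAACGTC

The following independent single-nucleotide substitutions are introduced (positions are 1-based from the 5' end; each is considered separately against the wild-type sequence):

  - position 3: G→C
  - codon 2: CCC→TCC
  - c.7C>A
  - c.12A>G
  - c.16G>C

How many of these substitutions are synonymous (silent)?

Codon 1: ATG (Met) → ATC (Ile) — missense.
Codon 2: CCC (Pro) → TCC (Ser) — missense.
Codon 3: CCC (Pro) → ACC (Thr) — missense.
Codon 4: CCA (Pro) → CCG (Pro) — synonymous.
Codon 6: GTC (Val) → CTC (Leu) — missense.
Synonymous: 1 of 5.

1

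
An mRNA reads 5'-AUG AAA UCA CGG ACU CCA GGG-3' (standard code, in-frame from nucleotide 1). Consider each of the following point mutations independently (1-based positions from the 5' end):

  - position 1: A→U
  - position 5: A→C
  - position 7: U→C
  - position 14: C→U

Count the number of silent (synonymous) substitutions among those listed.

0

Codon 1: AUG (Met) → UUG (Leu) — missense.
Codon 2: AAA (Lys) → ACA (Thr) — missense.
Codon 3: UCA (Ser) → CCA (Pro) — missense.
Codon 5: ACU (Thr) → AUU (Ile) — missense.
Synonymous: 0 of 4.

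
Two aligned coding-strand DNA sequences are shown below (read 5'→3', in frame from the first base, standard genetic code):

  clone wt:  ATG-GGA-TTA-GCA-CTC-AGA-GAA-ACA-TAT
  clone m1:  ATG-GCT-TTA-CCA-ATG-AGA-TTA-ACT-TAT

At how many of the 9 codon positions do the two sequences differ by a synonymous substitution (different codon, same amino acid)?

Codon 1: ATG Met / ATG Met — identical.
Codon 2: GGA Gly / GCT Ala — nonsynonymous.
Codon 3: TTA Leu / TTA Leu — identical.
Codon 4: GCA Ala / CCA Pro — nonsynonymous.
Codon 5: CTC Leu / ATG Met — nonsynonymous.
Codon 6: AGA Arg / AGA Arg — identical.
Codon 7: GAA Glu / TTA Leu — nonsynonymous.
Codon 8: ACA Thr / ACT Thr — synonymous.
Codon 9: TAT Tyr / TAT Tyr — identical.
Synonymous differences: 1.

1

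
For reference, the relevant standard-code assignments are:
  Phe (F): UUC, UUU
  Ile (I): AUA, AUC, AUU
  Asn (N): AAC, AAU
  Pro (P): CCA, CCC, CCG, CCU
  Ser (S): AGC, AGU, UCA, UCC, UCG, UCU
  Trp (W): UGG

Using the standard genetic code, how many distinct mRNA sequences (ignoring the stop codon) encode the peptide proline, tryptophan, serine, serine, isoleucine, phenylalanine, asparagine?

Pro: 4 codons.
Trp: 1 codon.
Ser: 6 codons.
Ser: 6 codons.
Ile: 3 codons.
Phe: 2 codons.
Asn: 2 codons.
4 × 1 × 6 × 6 × 3 × 2 × 2 = 1728.

1728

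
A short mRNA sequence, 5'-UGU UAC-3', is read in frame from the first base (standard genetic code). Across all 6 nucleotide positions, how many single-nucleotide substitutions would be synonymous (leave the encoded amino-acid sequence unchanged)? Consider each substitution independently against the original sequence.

2

Codon 1 (UGU, Cys): 1 synonymous substitution.
Codon 2 (UAC, Tyr): 1 synonymous substitution.
Total: 1 + 1 = 2.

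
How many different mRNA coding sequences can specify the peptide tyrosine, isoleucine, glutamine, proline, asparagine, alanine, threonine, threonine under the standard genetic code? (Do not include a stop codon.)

6144

Tyr: 2 codons.
Ile: 3 codons.
Gln: 2 codons.
Pro: 4 codons.
Asn: 2 codons.
Ala: 4 codons.
Thr: 4 codons.
Thr: 4 codons.
2 × 3 × 2 × 4 × 2 × 4 × 4 × 4 = 6144.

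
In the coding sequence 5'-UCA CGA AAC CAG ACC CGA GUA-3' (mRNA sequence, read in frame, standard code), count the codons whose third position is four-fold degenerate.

Codon 1 UCA (Ser): third position 4-fold.
Codon 2 CGA (Arg): third position 4-fold.
Codon 3 AAC (Asn): third position 2-fold.
Codon 4 CAG (Gln): third position 2-fold.
Codon 5 ACC (Thr): third position 4-fold.
Codon 6 CGA (Arg): third position 4-fold.
Codon 7 GUA (Val): third position 4-fold.
Four-fold degenerate third positions: 5.

5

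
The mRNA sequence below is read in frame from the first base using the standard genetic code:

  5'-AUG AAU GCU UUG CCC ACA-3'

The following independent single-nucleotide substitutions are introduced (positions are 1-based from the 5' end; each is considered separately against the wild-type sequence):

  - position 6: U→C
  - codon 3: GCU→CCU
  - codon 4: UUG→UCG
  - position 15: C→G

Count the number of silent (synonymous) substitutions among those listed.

Codon 2: AAU (Asn) → AAC (Asn) — synonymous.
Codon 3: GCU (Ala) → CCU (Pro) — missense.
Codon 4: UUG (Leu) → UCG (Ser) — missense.
Codon 5: CCC (Pro) → CCG (Pro) — synonymous.
Synonymous: 2 of 4.

2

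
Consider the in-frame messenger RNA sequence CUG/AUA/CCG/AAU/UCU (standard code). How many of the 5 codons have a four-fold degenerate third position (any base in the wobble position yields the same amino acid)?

Codon 1 CUG (Leu): third position 4-fold.
Codon 2 AUA (Ile): third position 3-fold.
Codon 3 CCG (Pro): third position 4-fold.
Codon 4 AAU (Asn): third position 2-fold.
Codon 5 UCU (Ser): third position 4-fold.
Four-fold degenerate third positions: 3.

3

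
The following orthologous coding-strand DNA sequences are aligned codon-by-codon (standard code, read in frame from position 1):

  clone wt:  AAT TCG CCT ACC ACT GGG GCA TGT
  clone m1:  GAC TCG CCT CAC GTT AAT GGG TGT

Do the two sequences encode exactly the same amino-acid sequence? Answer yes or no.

Codon 1: AAT Asn / GAC Asp — nonsynonymous.
Codon 2: TCG Ser / TCG Ser — identical.
Codon 3: CCT Pro / CCT Pro — identical.
Codon 4: ACC Thr / CAC His — nonsynonymous.
Codon 5: ACT Thr / GTT Val — nonsynonymous.
Codon 6: GGG Gly / AAT Asn — nonsynonymous.
Codon 7: GCA Ala / GGG Gly — nonsynonymous.
Codon 8: TGT Cys / TGT Cys — identical.
Nonsynonymous differences: 5 → different protein.

no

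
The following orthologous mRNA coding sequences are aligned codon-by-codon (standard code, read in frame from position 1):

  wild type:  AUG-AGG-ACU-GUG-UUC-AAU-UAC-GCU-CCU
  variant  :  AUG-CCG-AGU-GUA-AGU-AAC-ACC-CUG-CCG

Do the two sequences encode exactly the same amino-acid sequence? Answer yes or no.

no

Codon 1: AUG Met / AUG Met — identical.
Codon 2: AGG Arg / CCG Pro — nonsynonymous.
Codon 3: ACU Thr / AGU Ser — nonsynonymous.
Codon 4: GUG Val / GUA Val — synonymous.
Codon 5: UUC Phe / AGU Ser — nonsynonymous.
Codon 6: AAU Asn / AAC Asn — synonymous.
Codon 7: UAC Tyr / ACC Thr — nonsynonymous.
Codon 8: GCU Ala / CUG Leu — nonsynonymous.
Codon 9: CCU Pro / CCG Pro — synonymous.
Nonsynonymous differences: 5 → different protein.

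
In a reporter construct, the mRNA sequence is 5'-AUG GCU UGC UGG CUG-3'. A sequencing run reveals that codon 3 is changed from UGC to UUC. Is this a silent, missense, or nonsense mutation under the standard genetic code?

Position 8 falls in codon 3: UGC → Cys.
After the substitution the codon is UUC → Phe.
Cys ≠ Phe, so this is a missense mutation.

missense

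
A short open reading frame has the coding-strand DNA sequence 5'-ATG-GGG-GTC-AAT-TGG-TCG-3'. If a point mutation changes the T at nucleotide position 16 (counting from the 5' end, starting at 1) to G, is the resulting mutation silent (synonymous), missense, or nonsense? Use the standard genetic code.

missense

Position 16 falls in codon 6: TCG → Ser.
After the substitution the codon is GCG → Ala.
Ser ≠ Ala, so this is a missense mutation.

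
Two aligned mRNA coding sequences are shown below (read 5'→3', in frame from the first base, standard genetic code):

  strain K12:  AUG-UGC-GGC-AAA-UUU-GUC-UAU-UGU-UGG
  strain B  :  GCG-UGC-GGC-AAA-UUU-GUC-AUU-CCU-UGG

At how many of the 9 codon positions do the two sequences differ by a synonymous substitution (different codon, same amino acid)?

0

Codon 1: AUG Met / GCG Ala — nonsynonymous.
Codon 2: UGC Cys / UGC Cys — identical.
Codon 3: GGC Gly / GGC Gly — identical.
Codon 4: AAA Lys / AAA Lys — identical.
Codon 5: UUU Phe / UUU Phe — identical.
Codon 6: GUC Val / GUC Val — identical.
Codon 7: UAU Tyr / AUU Ile — nonsynonymous.
Codon 8: UGU Cys / CCU Pro — nonsynonymous.
Codon 9: UGG Trp / UGG Trp — identical.
Synonymous differences: 0.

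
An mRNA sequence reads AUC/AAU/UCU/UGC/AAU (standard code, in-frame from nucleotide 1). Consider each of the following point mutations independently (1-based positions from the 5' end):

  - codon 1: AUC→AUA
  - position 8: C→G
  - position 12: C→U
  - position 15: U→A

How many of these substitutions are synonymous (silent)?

2

Codon 1: AUC (Ile) → AUA (Ile) — synonymous.
Codon 3: UCU (Ser) → UGU (Cys) — missense.
Codon 4: UGC (Cys) → UGU (Cys) — synonymous.
Codon 5: AAU (Asn) → AAA (Lys) — missense.
Synonymous: 2 of 4.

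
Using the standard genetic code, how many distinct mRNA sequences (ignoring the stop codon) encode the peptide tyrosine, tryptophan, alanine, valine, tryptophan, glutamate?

64

Tyr: 2 codons.
Trp: 1 codon.
Ala: 4 codons.
Val: 4 codons.
Trp: 1 codon.
Glu: 2 codons.
2 × 1 × 4 × 4 × 1 × 2 = 64.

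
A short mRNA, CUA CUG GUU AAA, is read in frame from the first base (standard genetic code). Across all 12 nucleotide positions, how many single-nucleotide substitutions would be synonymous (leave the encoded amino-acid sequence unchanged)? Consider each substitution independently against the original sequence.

12

Codon 1 (CUA, Leu): 4 synonymous substitutions.
Codon 2 (CUG, Leu): 4 synonymous substitutions.
Codon 3 (GUU, Val): 3 synonymous substitutions.
Codon 4 (AAA, Lys): 1 synonymous substitution.
Total: 4 + 4 + 3 + 1 = 12.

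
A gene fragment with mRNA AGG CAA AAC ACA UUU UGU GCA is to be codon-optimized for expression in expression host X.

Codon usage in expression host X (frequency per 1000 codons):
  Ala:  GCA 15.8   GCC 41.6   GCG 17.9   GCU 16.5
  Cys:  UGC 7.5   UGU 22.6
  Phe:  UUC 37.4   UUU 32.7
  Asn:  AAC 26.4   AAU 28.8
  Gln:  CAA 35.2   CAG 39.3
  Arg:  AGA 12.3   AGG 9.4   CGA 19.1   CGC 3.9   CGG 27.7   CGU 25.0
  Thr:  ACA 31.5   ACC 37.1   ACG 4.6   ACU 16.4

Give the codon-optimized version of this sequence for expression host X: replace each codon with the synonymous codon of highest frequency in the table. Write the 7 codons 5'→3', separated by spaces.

CGG CAG AAU ACC UUC UGU GCC

Codon 1 (Arg): best is CGG at 27.7.
Codon 2 (Gln): best is CAG at 39.3.
Codon 3 (Asn): best is AAU at 28.8.
Codon 4 (Thr): best is ACC at 37.1.
Codon 5 (Phe): best is UUC at 37.4.
Codon 6 (Cys): best is UGU at 22.6.
Codon 7 (Ala): best is GCC at 41.6.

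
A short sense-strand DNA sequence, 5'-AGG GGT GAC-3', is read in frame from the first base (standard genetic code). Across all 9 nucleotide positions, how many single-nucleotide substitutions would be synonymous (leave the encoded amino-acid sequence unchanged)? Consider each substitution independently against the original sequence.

6

Codon 1 (AGG, Arg): 2 synonymous substitutions.
Codon 2 (GGT, Gly): 3 synonymous substitutions.
Codon 3 (GAC, Asp): 1 synonymous substitution.
Total: 2 + 3 + 1 = 6.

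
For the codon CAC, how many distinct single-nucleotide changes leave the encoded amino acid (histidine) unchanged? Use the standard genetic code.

1

Position 1: none → 0 synonymous.
Position 2: none → 0 synonymous.
Position 3: CAU → 1 synonymous.
Total: 0 + 0 + 1 = 1.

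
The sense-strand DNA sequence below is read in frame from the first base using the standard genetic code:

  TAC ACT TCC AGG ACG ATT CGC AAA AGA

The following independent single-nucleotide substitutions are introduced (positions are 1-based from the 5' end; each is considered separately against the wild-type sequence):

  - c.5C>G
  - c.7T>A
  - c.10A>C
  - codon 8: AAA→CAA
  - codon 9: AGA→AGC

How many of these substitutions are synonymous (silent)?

1

Codon 2: ACT (Thr) → AGT (Ser) — missense.
Codon 3: TCC (Ser) → ACC (Thr) — missense.
Codon 4: AGG (Arg) → CGG (Arg) — synonymous.
Codon 8: AAA (Lys) → CAA (Gln) — missense.
Codon 9: AGA (Arg) → AGC (Ser) — missense.
Synonymous: 1 of 5.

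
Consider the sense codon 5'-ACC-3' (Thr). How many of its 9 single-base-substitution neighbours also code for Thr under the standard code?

Position 1: none → 0 synonymous.
Position 2: none → 0 synonymous.
Position 3: ACU, ACA, ACG → 3 synonymous.
Total: 0 + 0 + 3 = 3.

3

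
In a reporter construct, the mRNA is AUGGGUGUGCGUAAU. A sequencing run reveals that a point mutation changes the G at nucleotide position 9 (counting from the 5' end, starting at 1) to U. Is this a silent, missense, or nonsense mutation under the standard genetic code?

silent

Position 9 falls in codon 3: GUG → Val.
After the substitution the codon is GUU → Val.
Both encode Val, so the change is synonymous.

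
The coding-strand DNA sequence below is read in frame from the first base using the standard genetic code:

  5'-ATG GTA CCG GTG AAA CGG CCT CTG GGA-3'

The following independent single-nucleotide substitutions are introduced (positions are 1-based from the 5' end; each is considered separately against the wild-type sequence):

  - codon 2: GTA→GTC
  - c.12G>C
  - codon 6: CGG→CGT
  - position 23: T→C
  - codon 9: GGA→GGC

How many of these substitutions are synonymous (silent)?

4

Codon 2: GTA (Val) → GTC (Val) — synonymous.
Codon 4: GTG (Val) → GTC (Val) — synonymous.
Codon 6: CGG (Arg) → CGT (Arg) — synonymous.
Codon 8: CTG (Leu) → CCG (Pro) — missense.
Codon 9: GGA (Gly) → GGC (Gly) — synonymous.
Synonymous: 4 of 5.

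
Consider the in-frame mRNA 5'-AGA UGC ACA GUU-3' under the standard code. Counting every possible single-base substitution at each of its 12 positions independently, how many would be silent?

9

Codon 1 (AGA, Arg): 2 synonymous substitutions.
Codon 2 (UGC, Cys): 1 synonymous substitution.
Codon 3 (ACA, Thr): 3 synonymous substitutions.
Codon 4 (GUU, Val): 3 synonymous substitutions.
Total: 2 + 1 + 3 + 3 = 9.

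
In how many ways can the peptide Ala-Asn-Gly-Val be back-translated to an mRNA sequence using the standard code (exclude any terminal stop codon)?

128

Ala: 4 codons.
Asn: 2 codons.
Gly: 4 codons.
Val: 4 codons.
4 × 2 × 4 × 4 = 128.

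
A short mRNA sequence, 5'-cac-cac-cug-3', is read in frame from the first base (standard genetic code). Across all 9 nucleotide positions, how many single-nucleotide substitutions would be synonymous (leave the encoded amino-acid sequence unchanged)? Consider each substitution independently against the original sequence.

Codon 1 (CAC, His): 1 synonymous substitution.
Codon 2 (CAC, His): 1 synonymous substitution.
Codon 3 (CUG, Leu): 4 synonymous substitutions.
Total: 1 + 1 + 4 = 6.

6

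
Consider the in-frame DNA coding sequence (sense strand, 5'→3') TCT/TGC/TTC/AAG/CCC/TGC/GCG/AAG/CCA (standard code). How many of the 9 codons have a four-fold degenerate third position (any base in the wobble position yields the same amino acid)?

Codon 1 TCT (Ser): third position 4-fold.
Codon 2 TGC (Cys): third position 2-fold.
Codon 3 TTC (Phe): third position 2-fold.
Codon 4 AAG (Lys): third position 2-fold.
Codon 5 CCC (Pro): third position 4-fold.
Codon 6 TGC (Cys): third position 2-fold.
Codon 7 GCG (Ala): third position 4-fold.
Codon 8 AAG (Lys): third position 2-fold.
Codon 9 CCA (Pro): third position 4-fold.
Four-fold degenerate third positions: 4.

4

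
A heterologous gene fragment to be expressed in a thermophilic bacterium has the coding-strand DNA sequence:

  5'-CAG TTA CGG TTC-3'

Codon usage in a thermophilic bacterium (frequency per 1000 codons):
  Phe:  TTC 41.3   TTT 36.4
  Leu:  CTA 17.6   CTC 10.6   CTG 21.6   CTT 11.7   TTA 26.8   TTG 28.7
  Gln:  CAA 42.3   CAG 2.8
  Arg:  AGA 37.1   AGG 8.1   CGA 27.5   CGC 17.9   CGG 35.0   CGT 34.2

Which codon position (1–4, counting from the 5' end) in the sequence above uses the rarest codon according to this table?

Codon 1 CAG (Gln): 2.8 per 1000.
Codon 2 TTA (Leu): 26.8 per 1000.
Codon 3 CGG (Arg): 35.0 per 1000.
Codon 4 TTC (Phe): 41.3 per 1000.
Lowest frequency is 2.8 at codon 1.

1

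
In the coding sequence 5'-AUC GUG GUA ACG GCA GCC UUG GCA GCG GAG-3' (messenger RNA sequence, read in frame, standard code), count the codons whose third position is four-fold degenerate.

Codon 1 AUC (Ile): third position 3-fold.
Codon 2 GUG (Val): third position 4-fold.
Codon 3 GUA (Val): third position 4-fold.
Codon 4 ACG (Thr): third position 4-fold.
Codon 5 GCA (Ala): third position 4-fold.
Codon 6 GCC (Ala): third position 4-fold.
Codon 7 UUG (Leu): third position 2-fold.
Codon 8 GCA (Ala): third position 4-fold.
Codon 9 GCG (Ala): third position 4-fold.
Codon 10 GAG (Glu): third position 2-fold.
Four-fold degenerate third positions: 7.

7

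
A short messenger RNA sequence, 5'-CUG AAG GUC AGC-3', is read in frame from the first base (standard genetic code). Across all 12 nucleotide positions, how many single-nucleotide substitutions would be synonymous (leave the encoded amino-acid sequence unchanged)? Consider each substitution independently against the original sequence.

Codon 1 (CUG, Leu): 4 synonymous substitutions.
Codon 2 (AAG, Lys): 1 synonymous substitution.
Codon 3 (GUC, Val): 3 synonymous substitutions.
Codon 4 (AGC, Ser): 1 synonymous substitution.
Total: 4 + 1 + 3 + 1 = 9.

9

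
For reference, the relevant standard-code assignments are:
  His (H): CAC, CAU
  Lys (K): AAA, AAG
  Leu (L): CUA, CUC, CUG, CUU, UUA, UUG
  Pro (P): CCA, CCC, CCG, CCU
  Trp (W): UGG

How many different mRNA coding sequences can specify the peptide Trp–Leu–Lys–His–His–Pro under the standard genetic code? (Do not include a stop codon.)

192

Trp: 1 codon.
Leu: 6 codons.
Lys: 2 codons.
His: 2 codons.
His: 2 codons.
Pro: 4 codons.
1 × 6 × 2 × 2 × 2 × 4 = 192.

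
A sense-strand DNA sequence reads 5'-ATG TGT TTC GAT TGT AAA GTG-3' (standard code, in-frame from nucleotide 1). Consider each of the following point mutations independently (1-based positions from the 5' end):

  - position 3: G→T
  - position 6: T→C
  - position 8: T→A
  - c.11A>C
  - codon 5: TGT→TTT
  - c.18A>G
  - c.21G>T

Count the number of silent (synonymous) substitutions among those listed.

Codon 1: ATG (Met) → ATT (Ile) — missense.
Codon 2: TGT (Cys) → TGC (Cys) — synonymous.
Codon 3: TTC (Phe) → TAC (Tyr) — missense.
Codon 4: GAT (Asp) → GCT (Ala) — missense.
Codon 5: TGT (Cys) → TTT (Phe) — missense.
Codon 6: AAA (Lys) → AAG (Lys) — synonymous.
Codon 7: GTG (Val) → GTT (Val) — synonymous.
Synonymous: 3 of 7.

3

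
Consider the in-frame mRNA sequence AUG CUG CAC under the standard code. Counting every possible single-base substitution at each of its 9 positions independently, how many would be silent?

5

Codon 1 (AUG, Met): 0 synonymous substitutions.
Codon 2 (CUG, Leu): 4 synonymous substitutions.
Codon 3 (CAC, His): 1 synonymous substitution.
Total: 0 + 4 + 1 = 5.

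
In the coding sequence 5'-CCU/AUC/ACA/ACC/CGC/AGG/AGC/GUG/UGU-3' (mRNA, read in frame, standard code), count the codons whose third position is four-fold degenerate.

Codon 1 CCU (Pro): third position 4-fold.
Codon 2 AUC (Ile): third position 3-fold.
Codon 3 ACA (Thr): third position 4-fold.
Codon 4 ACC (Thr): third position 4-fold.
Codon 5 CGC (Arg): third position 4-fold.
Codon 6 AGG (Arg): third position 2-fold.
Codon 7 AGC (Ser): third position 2-fold.
Codon 8 GUG (Val): third position 4-fold.
Codon 9 UGU (Cys): third position 2-fold.
Four-fold degenerate third positions: 5.

5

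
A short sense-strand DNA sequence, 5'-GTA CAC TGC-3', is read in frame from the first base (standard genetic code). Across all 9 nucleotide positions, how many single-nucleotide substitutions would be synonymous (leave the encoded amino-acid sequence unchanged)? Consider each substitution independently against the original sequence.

5

Codon 1 (GTA, Val): 3 synonymous substitutions.
Codon 2 (CAC, His): 1 synonymous substitution.
Codon 3 (TGC, Cys): 1 synonymous substitution.
Total: 3 + 1 + 1 = 5.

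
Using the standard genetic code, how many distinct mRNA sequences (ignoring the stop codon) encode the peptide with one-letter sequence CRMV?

48

Cys: 2 codons.
Arg: 6 codons.
Met: 1 codon.
Val: 4 codons.
2 × 6 × 1 × 4 = 48.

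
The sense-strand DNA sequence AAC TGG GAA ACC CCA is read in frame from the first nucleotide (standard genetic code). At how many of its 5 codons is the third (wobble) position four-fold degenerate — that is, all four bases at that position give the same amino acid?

Codon 1 AAC (Asn): third position 2-fold.
Codon 2 TGG (Trp): third position 1-fold.
Codon 3 GAA (Glu): third position 2-fold.
Codon 4 ACC (Thr): third position 4-fold.
Codon 5 CCA (Pro): third position 4-fold.
Four-fold degenerate third positions: 2.

2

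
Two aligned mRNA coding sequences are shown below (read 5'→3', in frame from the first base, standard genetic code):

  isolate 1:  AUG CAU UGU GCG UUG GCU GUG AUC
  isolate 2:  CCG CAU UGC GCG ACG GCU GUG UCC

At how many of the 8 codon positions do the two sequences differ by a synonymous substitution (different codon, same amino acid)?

Codon 1: AUG Met / CCG Pro — nonsynonymous.
Codon 2: CAU His / CAU His — identical.
Codon 3: UGU Cys / UGC Cys — synonymous.
Codon 4: GCG Ala / GCG Ala — identical.
Codon 5: UUG Leu / ACG Thr — nonsynonymous.
Codon 6: GCU Ala / GCU Ala — identical.
Codon 7: GUG Val / GUG Val — identical.
Codon 8: AUC Ile / UCC Ser — nonsynonymous.
Synonymous differences: 1.

1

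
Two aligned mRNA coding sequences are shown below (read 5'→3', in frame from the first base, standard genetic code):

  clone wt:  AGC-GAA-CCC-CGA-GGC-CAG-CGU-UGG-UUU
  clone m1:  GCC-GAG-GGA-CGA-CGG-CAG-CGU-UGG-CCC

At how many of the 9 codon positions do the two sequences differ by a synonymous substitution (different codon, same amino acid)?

1

Codon 1: AGC Ser / GCC Ala — nonsynonymous.
Codon 2: GAA Glu / GAG Glu — synonymous.
Codon 3: CCC Pro / GGA Gly — nonsynonymous.
Codon 4: CGA Arg / CGA Arg — identical.
Codon 5: GGC Gly / CGG Arg — nonsynonymous.
Codon 6: CAG Gln / CAG Gln — identical.
Codon 7: CGU Arg / CGU Arg — identical.
Codon 8: UGG Trp / UGG Trp — identical.
Codon 9: UUU Phe / CCC Pro — nonsynonymous.
Synonymous differences: 1.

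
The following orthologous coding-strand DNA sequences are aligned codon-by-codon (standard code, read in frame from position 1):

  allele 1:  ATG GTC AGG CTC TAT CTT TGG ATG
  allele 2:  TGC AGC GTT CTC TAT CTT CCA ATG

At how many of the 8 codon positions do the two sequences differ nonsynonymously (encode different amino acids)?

Codon 1: ATG Met / TGC Cys — nonsynonymous.
Codon 2: GTC Val / AGC Ser — nonsynonymous.
Codon 3: AGG Arg / GTT Val — nonsynonymous.
Codon 4: CTC Leu / CTC Leu — identical.
Codon 5: TAT Tyr / TAT Tyr — identical.
Codon 6: CTT Leu / CTT Leu — identical.
Codon 7: TGG Trp / CCA Pro — nonsynonymous.
Codon 8: ATG Met / ATG Met — identical.
Nonsynonymous differences: 4.

4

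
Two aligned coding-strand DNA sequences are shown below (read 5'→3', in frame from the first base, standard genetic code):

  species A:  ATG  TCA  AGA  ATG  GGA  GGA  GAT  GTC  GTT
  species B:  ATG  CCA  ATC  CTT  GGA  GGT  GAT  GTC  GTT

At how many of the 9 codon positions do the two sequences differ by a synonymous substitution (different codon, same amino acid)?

1

Codon 1: ATG Met / ATG Met — identical.
Codon 2: TCA Ser / CCA Pro — nonsynonymous.
Codon 3: AGA Arg / ATC Ile — nonsynonymous.
Codon 4: ATG Met / CTT Leu — nonsynonymous.
Codon 5: GGA Gly / GGA Gly — identical.
Codon 6: GGA Gly / GGT Gly — synonymous.
Codon 7: GAT Asp / GAT Asp — identical.
Codon 8: GTC Val / GTC Val — identical.
Codon 9: GTT Val / GTT Val — identical.
Synonymous differences: 1.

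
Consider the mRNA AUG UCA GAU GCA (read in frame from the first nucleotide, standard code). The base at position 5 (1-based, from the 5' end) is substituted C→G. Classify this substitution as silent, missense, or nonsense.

nonsense

Position 5 falls in codon 2: UCA → Ser.
After the substitution the codon is UGA → Stop.
The new codon is a stop codon, so this is a nonsense mutation.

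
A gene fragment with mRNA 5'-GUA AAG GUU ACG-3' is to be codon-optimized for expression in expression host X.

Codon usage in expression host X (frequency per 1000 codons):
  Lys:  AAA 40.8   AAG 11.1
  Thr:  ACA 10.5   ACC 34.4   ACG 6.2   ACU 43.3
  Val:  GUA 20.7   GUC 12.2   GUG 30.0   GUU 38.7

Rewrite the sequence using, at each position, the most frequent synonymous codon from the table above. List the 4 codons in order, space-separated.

Codon 1 (Val): best is GUU at 38.7.
Codon 2 (Lys): best is AAA at 40.8.
Codon 3 (Val): best is GUU at 38.7.
Codon 4 (Thr): best is ACU at 43.3.

GUU AAA GUU ACU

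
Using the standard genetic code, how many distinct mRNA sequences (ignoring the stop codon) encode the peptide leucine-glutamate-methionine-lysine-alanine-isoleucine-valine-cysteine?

Leu: 6 codons.
Glu: 2 codons.
Met: 1 codon.
Lys: 2 codons.
Ala: 4 codons.
Ile: 3 codons.
Val: 4 codons.
Cys: 2 codons.
6 × 2 × 1 × 2 × 4 × 3 × 4 × 2 = 2304.

2304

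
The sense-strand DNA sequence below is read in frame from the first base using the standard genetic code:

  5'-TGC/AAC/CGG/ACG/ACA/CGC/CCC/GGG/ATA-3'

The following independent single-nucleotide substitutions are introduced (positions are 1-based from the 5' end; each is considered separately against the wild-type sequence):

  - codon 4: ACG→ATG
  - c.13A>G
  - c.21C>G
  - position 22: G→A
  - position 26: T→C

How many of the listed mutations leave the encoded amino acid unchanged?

1

Codon 4: ACG (Thr) → ATG (Met) — missense.
Codon 5: ACA (Thr) → GCA (Ala) — missense.
Codon 7: CCC (Pro) → CCG (Pro) — synonymous.
Codon 8: GGG (Gly) → AGG (Arg) — missense.
Codon 9: ATA (Ile) → ACA (Thr) — missense.
Synonymous: 1 of 5.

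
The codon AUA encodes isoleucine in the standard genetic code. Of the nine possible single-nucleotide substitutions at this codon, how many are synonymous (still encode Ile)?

Position 1: none → 0 synonymous.
Position 2: none → 0 synonymous.
Position 3: AUU, AUC → 2 synonymous.
Total: 0 + 0 + 2 = 2.

2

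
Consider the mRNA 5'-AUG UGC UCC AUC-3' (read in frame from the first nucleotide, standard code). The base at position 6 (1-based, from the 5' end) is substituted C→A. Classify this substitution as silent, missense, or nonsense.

nonsense

Position 6 falls in codon 2: UGC → Cys.
After the substitution the codon is UGA → Stop.
The new codon is a stop codon, so this is a nonsense mutation.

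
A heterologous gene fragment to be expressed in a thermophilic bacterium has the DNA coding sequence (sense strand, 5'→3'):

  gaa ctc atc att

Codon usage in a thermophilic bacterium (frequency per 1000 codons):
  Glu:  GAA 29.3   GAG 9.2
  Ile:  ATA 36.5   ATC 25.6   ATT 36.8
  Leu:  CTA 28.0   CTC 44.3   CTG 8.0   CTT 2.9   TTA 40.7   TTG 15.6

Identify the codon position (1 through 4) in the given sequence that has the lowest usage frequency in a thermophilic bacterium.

3

Codon 1 GAA (Glu): 29.3 per 1000.
Codon 2 CTC (Leu): 44.3 per 1000.
Codon 3 ATC (Ile): 25.6 per 1000.
Codon 4 ATT (Ile): 36.8 per 1000.
Lowest frequency is 25.6 at codon 3.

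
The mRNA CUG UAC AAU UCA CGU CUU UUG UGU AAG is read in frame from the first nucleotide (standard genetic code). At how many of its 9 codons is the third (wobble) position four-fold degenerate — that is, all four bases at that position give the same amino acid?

4

Codon 1 CUG (Leu): third position 4-fold.
Codon 2 UAC (Tyr): third position 2-fold.
Codon 3 AAU (Asn): third position 2-fold.
Codon 4 UCA (Ser): third position 4-fold.
Codon 5 CGU (Arg): third position 4-fold.
Codon 6 CUU (Leu): third position 4-fold.
Codon 7 UUG (Leu): third position 2-fold.
Codon 8 UGU (Cys): third position 2-fold.
Codon 9 AAG (Lys): third position 2-fold.
Four-fold degenerate third positions: 4.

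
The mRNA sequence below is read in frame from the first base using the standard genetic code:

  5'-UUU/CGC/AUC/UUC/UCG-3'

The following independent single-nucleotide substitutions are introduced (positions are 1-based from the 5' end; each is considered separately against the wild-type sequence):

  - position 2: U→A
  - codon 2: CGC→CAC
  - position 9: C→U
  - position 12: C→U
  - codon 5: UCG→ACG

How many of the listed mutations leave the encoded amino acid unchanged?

2

Codon 1: UUU (Phe) → UAU (Tyr) — missense.
Codon 2: CGC (Arg) → CAC (His) — missense.
Codon 3: AUC (Ile) → AUU (Ile) — synonymous.
Codon 4: UUC (Phe) → UUU (Phe) — synonymous.
Codon 5: UCG (Ser) → ACG (Thr) — missense.
Synonymous: 2 of 5.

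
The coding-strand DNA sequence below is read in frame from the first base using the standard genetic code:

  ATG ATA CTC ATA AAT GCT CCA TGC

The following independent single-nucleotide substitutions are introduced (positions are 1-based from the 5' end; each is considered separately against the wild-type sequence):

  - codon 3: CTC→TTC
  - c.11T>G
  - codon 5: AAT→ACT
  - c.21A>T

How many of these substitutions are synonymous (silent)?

1

Codon 3: CTC (Leu) → TTC (Phe) — missense.
Codon 4: ATA (Ile) → AGA (Arg) — missense.
Codon 5: AAT (Asn) → ACT (Thr) — missense.
Codon 7: CCA (Pro) → CCT (Pro) — synonymous.
Synonymous: 1 of 4.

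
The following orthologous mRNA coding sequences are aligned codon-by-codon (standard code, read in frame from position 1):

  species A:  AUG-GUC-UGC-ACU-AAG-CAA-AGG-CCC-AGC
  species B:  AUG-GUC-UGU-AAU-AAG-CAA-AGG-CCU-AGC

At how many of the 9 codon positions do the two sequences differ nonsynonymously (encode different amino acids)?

Codon 1: AUG Met / AUG Met — identical.
Codon 2: GUC Val / GUC Val — identical.
Codon 3: UGC Cys / UGU Cys — synonymous.
Codon 4: ACU Thr / AAU Asn — nonsynonymous.
Codon 5: AAG Lys / AAG Lys — identical.
Codon 6: CAA Gln / CAA Gln — identical.
Codon 7: AGG Arg / AGG Arg — identical.
Codon 8: CCC Pro / CCU Pro — synonymous.
Codon 9: AGC Ser / AGC Ser — identical.
Nonsynonymous differences: 1.

1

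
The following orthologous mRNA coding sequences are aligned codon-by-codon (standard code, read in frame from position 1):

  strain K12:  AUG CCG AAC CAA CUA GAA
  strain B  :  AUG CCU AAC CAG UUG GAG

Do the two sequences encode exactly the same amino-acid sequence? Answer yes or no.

yes

Codon 1: AUG Met / AUG Met — identical.
Codon 2: CCG Pro / CCU Pro — synonymous.
Codon 3: AAC Asn / AAC Asn — identical.
Codon 4: CAA Gln / CAG Gln — synonymous.
Codon 5: CUA Leu / UUG Leu — synonymous.
Codon 6: GAA Glu / GAG Glu — synonymous.
Nonsynonymous differences: 0 → same protein.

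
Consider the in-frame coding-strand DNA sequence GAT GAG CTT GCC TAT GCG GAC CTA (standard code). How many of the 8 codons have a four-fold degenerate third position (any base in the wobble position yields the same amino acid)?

4

Codon 1 GAT (Asp): third position 2-fold.
Codon 2 GAG (Glu): third position 2-fold.
Codon 3 CTT (Leu): third position 4-fold.
Codon 4 GCC (Ala): third position 4-fold.
Codon 5 TAT (Tyr): third position 2-fold.
Codon 6 GCG (Ala): third position 4-fold.
Codon 7 GAC (Asp): third position 2-fold.
Codon 8 CTA (Leu): third position 4-fold.
Four-fold degenerate third positions: 4.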